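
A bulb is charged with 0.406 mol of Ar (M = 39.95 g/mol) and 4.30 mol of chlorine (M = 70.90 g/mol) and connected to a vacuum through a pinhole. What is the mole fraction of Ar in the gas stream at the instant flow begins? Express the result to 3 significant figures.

Effusion rate of each component ∝ n_i/√M_i (partial pressure × 1/√M).
x_Ar(eff) = (n_Ar/√M_Ar) / (n_Ar/√M_Ar + n_Cl₂/√M_Cl₂)
= (0.406/√39.95) / (0.406/√39.95 + 4.30/√70.90) = 0.06423/(0.06423 + 0.5107) = 0.112.

0.112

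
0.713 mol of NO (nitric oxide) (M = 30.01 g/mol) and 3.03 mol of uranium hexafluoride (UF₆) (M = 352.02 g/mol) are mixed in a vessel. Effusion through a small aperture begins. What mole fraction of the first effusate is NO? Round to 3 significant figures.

Each component's effusion rate ∝ (its partial pressure)·(1/√M) ∝ n_i/√M_i.
x_NO(eff) = (n_NO/√M_NO) / (n_NO/√M_NO + n_UF₆/√M_UF₆)
= (0.713/√30.01) / (0.713/√30.01 + 3.03/√352.02) = 0.1302/(0.1302 + 0.1615) = 0.446.

0.446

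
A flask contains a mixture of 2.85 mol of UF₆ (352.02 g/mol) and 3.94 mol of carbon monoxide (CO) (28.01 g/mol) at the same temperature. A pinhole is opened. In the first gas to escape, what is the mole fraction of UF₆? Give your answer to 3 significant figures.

0.169

Rate_i ∝ x_i/√M_i (Graham's law weighted by mole fraction), so the effusate composition follows n_i/√M_i.
So x_UF₆ in the escaping gas = (n_UF₆/√M_UF₆) / Σ(n_i/√M_i)
= (2.85/√352.02) / (2.85/√352.02 + 3.94/√28.01) = 0.1519/(0.1519 + 0.7445) = 0.169.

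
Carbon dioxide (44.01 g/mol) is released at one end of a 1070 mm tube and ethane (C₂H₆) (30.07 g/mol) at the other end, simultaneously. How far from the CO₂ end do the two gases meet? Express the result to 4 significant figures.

Distances travelled in equal time are proportional to diffusion rates, so d_CO₂/d_C₂H₆ = √(M_C₂H₆/M_CO₂) = √(30.07/44.01) = 0.8266.
With d_CO₂ + d_C₂H₆ = 1070 mm, d_C₂H₆ = 1070/(1 + 0.8266) = 585.8 mm.
d_CO₂ = 1070 − 585.8 = 484.2 mm.

484.2 mm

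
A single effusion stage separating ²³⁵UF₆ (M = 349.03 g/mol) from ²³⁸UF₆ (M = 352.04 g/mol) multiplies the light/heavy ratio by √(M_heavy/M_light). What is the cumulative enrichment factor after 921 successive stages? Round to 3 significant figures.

Overall factor = α^921 with α = √(352.04/349.03), i.e. (352.04/349.03)^(921/2).
= 1.00862^(921/2) = 52.2.

52.2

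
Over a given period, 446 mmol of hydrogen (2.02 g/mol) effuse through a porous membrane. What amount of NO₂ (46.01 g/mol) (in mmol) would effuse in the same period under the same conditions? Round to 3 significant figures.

93.5 mmol

By Graham's law, rate_NO₂/rate_H₂ = √(M_H₂/M_NO₂) = √(2.02/46.01) = √0.04390 = 0.2095.
So the amount for NO₂ is 446 × 0.2095 = 93.5 mmol.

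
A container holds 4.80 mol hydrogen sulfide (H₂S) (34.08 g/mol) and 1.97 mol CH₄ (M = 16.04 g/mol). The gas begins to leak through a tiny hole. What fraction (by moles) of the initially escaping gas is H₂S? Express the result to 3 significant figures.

0.626

Each component's effusion rate ∝ (its partial pressure)·(1/√M) ∝ n_i/√M_i.
So x_H₂S in the escaping gas = (n_H₂S/√M_H₂S) / Σ(n_i/√M_i)
= (4.80/√34.08) / (4.80/√34.08 + 1.97/√16.04) = 0.8222/(0.8222 + 0.4919) = 0.626.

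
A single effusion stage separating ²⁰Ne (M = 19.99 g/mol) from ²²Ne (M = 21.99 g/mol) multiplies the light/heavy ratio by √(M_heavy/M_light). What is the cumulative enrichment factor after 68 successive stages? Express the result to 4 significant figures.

Overall factor = α^68 with α = √(21.99/19.99), i.e. (21.99/19.99)^(68/2).
= 1.10005^34 = 25.59.

25.59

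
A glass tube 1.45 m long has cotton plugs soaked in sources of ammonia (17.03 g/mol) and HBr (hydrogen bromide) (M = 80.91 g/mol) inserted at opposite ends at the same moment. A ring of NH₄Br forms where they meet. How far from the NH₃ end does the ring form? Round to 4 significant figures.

In equal time, each gas travels a distance ∝ its rate ∝ 1/√M, so d_NH₃/d_HBr = √(M_HBr/M_NH₃) = √(80.91/17.03) = 2.180.
With d_NH₃ + d_HBr = 1.45 m, d_HBr = 1.45/(1 + 2.180) = 0.4560 m.
d_NH₃ = 1.45 − 0.4560 = 0.9940 m.

0.9940 m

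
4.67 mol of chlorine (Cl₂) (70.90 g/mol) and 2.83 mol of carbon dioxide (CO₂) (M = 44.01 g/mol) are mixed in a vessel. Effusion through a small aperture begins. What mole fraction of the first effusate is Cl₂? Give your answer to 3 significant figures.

Rate_i ∝ x_i/√M_i (Graham's law weighted by mole fraction), so the effusate composition follows n_i/√M_i.
Mole fraction of Cl₂ in the effusate = (n_Cl₂/√M_Cl₂) / (n_Cl₂/√M_Cl₂ + n_CO₂/√M_CO₂)
= (4.67/√70.90) / (4.67/√70.90 + 2.83/√44.01) = 0.5546/(0.5546 + 0.4266) = 0.565.

0.565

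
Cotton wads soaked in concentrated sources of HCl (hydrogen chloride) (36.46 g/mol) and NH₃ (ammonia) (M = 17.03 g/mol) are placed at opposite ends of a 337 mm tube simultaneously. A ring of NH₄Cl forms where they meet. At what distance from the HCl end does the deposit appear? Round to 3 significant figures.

137 mm

Graham's law gives d_HCl/d_NH₃ = rate_HCl/rate_NH₃ = √(M_NH₃/M_HCl) = √(17.03/36.46) = 0.6834.
With d_HCl + d_NH₃ = 337 mm, d_NH₃ = 337/(1 + 0.6834) = 200.2 mm.
d_HCl = 337 − 200.2 = 137 mm.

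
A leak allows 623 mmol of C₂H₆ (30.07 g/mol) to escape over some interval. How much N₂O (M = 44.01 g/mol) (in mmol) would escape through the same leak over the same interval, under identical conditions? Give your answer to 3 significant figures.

Using Graham's law: rate_N₂O/rate_C₂H₆ = √(M_C₂H₆/M_N₂O) = √(30.07/44.01) = √0.6833 = 0.8266.
So the amount for N₂O is 623 × 0.8266 = 515 mmol.

515 mmol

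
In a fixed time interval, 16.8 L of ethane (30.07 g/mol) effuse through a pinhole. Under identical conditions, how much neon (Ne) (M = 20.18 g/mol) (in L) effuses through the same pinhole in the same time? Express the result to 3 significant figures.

Using Graham's law: rate_Ne/rate_C₂H₆ = √(M_C₂H₆/M_Ne) = √(30.07/20.18) = √1.490 = 1.221.
So the volume for Ne is 16.8 × 1.221 = 20.5 L.

20.5 L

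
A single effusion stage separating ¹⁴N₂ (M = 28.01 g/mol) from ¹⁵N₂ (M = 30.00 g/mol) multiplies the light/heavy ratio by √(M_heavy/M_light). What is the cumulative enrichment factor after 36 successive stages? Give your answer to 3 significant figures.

Each stage multiplies the ratio by α = √(30.00/28.01), so after 36 stages the overall factor is α^36 = (30.00/28.01)^(36/2).
= 1.07105^18 = 3.44.

3.44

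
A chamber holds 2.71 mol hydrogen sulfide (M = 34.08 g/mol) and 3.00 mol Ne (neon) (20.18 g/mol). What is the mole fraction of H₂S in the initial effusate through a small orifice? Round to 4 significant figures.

Effusion rate of each component ∝ n_i/√M_i (partial pressure × 1/√M).
x_H₂S(eff) = (n_H₂S/√M_H₂S) / (n_H₂S/√M_H₂S + n_Ne/√M_Ne)
= (2.71/√34.08) / (2.71/√34.08 + 3.00/√20.18) = 0.4642/(0.4642 + 0.6678) = 0.4101.

0.4101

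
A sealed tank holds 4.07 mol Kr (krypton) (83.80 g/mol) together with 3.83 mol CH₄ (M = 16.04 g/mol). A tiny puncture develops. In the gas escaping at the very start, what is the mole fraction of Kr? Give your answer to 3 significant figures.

The effusion rate of species i is ∝ p_i/√M_i ∝ n_i/√M_i.
So x_Kr in the escaping gas = (n_Kr/√M_Kr) / Σ(n_i/√M_i)
= (4.07/√83.80) / (4.07/√83.80 + 3.83/√16.04) = 0.4446/(0.4446 + 0.9563) = 0.317.

0.317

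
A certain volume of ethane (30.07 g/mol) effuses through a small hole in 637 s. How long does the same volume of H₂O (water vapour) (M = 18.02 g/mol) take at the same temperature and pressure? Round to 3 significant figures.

493 s

From Graham's law, t_H₂O/t_C₂H₆ = √(M_H₂O/M_C₂H₆) = √(18.02/30.07) = √0.5993 = 0.7741.
So the time for H₂O is 637 × 0.7741 = 493 s.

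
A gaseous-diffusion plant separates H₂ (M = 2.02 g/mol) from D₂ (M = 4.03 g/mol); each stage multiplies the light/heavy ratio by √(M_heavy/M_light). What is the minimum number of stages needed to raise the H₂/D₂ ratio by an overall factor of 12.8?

8

With α = √(4.03/2.02) per stage, ln α = ½ ln(1.99505) = 0.3453.
Need α^N ≥ 12.8 ⇒ N ≥ ln(12.8) / ln α = 2.549 / 0.3453 = 7.38.
So at least 8 stages are needed.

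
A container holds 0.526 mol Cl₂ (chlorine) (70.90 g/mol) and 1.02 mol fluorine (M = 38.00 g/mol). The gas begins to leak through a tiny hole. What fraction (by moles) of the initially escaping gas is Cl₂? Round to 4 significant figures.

Effusion rate of each component ∝ n_i/√M_i (partial pressure × 1/√M).
So x_Cl₂ in the escaping gas = (n_Cl₂/√M_Cl₂) / Σ(n_i/√M_i)
= (0.526/√70.90) / (0.526/√70.90 + 1.02/√38.00) = 0.06247/(0.06247 + 0.1655) = 0.2741.

0.2741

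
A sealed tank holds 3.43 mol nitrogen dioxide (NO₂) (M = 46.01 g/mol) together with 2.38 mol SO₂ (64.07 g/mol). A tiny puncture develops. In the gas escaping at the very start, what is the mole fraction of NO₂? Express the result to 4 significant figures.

Effusion rate of each component ∝ n_i/√M_i (partial pressure × 1/√M).
So x_NO₂ in the escaping gas = (n_NO₂/√M_NO₂) / Σ(n_i/√M_i)
= (3.43/√46.01) / (3.43/√46.01 + 2.38/√64.07) = 0.5057/(0.5057 + 0.2973) = 0.6297.

0.6297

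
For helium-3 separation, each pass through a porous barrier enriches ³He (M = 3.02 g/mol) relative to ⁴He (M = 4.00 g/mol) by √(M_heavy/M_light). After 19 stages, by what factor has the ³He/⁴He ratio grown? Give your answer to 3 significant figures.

14.4

Overall factor = α^19 with α = √(4.00/3.02), i.e. (4.00/3.02)^(19/2).
= 1.32450^(19/2) = 14.4.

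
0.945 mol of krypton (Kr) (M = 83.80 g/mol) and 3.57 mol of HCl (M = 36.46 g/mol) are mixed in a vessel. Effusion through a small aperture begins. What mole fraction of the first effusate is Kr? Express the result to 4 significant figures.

0.1486

Rate_i ∝ x_i/√M_i (Graham's law weighted by mole fraction), so the effusate composition follows n_i/√M_i.
x_Kr(eff) = (n_Kr/√M_Kr) / (n_Kr/√M_Kr + n_HCl/√M_HCl)
= (0.945/√83.80) / (0.945/√83.80 + 3.57/√36.46) = 0.1032/(0.1032 + 0.5912) = 0.1486.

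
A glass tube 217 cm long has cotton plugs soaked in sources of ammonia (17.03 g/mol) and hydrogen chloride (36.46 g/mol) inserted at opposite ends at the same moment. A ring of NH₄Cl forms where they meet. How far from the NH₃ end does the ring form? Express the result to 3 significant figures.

129 cm

In equal time, each gas travels a distance ∝ its rate ∝ 1/√M, so d_NH₃/d_HCl = √(M_HCl/M_NH₃) = √(36.46/17.03) = 1.463.
With d_NH₃ + d_HCl = 217 cm, d_HCl = 217/(1 + 1.463) = 88.10 cm.
d_NH₃ = 217 − 88.10 = 129 cm.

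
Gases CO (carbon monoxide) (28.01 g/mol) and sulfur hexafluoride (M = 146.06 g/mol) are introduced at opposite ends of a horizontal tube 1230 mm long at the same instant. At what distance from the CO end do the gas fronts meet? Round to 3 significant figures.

Distances travelled in equal time are proportional to diffusion rates, so d_CO/d_SF₆ = √(M_SF₆/M_CO) = √(146.06/28.01) = 2.284.
With d_CO + d_SF₆ = 1230 mm, d_SF₆ = 1230/(1 + 2.284) = 374.6 mm.
d_CO = 1230 − 374.6 = 855 mm.

855 mm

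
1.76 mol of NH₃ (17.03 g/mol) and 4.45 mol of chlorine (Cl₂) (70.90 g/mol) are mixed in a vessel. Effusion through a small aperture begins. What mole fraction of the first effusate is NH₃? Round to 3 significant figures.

Effusion rate of each component ∝ n_i/√M_i (partial pressure × 1/√M).
Mole fraction of NH₃ in the effusate = (n_NH₃/√M_NH₃) / (n_NH₃/√M_NH₃ + n_Cl₂/√M_Cl₂)
= (1.76/√17.03) / (1.76/√17.03 + 4.45/√70.90) = 0.4265/(0.4265 + 0.5285) = 0.447.

0.447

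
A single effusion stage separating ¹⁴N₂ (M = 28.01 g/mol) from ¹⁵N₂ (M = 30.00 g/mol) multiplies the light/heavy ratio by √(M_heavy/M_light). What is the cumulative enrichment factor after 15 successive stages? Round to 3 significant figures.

1.67

Each stage multiplies the ratio by α = √(30.00/28.01), so after 15 stages the overall factor is α^15 = (30.00/28.01)^(15/2).
= 1.07105^(15/2) = 1.67.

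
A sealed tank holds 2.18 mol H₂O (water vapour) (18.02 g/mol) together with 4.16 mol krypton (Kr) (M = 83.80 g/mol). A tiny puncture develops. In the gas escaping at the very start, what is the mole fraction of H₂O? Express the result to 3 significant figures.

0.531

Each component's effusion rate ∝ (its partial pressure)·(1/√M) ∝ n_i/√M_i.
So x_H₂O in the escaping gas = (n_H₂O/√M_H₂O) / Σ(n_i/√M_i)
= (2.18/√18.02) / (2.18/√18.02 + 4.16/√83.80) = 0.5135/(0.5135 + 0.4544) = 0.531.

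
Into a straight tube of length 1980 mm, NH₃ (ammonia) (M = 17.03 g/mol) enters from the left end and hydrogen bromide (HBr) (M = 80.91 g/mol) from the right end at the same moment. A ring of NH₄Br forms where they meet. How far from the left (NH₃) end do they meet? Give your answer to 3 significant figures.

In equal time, each gas travels a distance ∝ its rate ∝ 1/√M, so d_NH₃/d_HBr = √(M_HBr/M_NH₃) = √(80.91/17.03) = 2.180.
With d_NH₃ + d_HBr = 1980 mm, d_HBr = 1980/(1 + 2.180) = 622.7 mm.
d_NH₃ = 1980 − 622.7 = 1360 mm.

1360 mm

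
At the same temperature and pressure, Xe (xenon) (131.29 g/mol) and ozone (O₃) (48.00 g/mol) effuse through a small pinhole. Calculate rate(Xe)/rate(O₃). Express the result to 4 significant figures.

Since effusion rate ∝ 1/√M, rate_Xe/rate_O₃ = √(M_O₃/M_Xe) = √(48.00/131.29) = √0.3656 = 0.6047.

0.6047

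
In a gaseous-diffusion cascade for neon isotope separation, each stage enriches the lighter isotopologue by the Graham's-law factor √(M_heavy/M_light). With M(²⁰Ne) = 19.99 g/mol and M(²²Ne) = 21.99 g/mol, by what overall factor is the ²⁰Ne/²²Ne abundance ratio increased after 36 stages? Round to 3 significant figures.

5.56

Each stage multiplies the ratio by α = √(21.99/19.99), so after 36 stages the overall factor is α^36 = (21.99/19.99)^(36/2).
= 1.10005^18 = 5.56.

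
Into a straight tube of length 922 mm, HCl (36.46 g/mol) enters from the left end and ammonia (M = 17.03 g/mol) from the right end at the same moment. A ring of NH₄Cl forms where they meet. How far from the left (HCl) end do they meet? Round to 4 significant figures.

In equal time, each gas travels a distance ∝ its rate ∝ 1/√M, so d_HCl/d_NH₃ = √(M_NH₃/M_HCl) = √(17.03/36.46) = 0.6834.
With d_HCl + d_NH₃ = 922 mm, d_NH₃ = 922/(1 + 0.6834) = 547.7 mm.
d_HCl = 922 − 547.7 = 374.3 mm.

374.3 mm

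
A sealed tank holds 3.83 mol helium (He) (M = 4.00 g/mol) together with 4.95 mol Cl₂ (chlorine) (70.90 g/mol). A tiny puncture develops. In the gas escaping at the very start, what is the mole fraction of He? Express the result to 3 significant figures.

Effusion rate of each component ∝ n_i/√M_i (partial pressure × 1/√M).
Mole fraction of He in the effusate = (n_He/√M_He) / (n_He/√M_He + n_Cl₂/√M_Cl₂)
= (3.83/√4.00) / (3.83/√4.00 + 4.95/√70.90) = 1.915/(1.915 + 0.5879) = 0.765.

0.765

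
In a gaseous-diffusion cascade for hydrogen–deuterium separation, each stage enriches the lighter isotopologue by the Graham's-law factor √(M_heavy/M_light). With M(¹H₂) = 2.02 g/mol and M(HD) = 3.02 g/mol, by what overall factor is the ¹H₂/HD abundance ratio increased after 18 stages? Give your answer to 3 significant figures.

Overall factor = α^18 with α = √(3.02/2.02), i.e. (3.02/2.02)^(18/2).
= 1.49505^9 = 37.3.

37.3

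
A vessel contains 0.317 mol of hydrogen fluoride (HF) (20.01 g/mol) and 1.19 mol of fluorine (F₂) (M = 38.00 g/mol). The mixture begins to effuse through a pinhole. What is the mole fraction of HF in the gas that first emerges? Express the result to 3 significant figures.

Rate_i ∝ x_i/√M_i (Graham's law weighted by mole fraction), so the effusate composition follows n_i/√M_i.
x_HF(eff) = (n_HF/√M_HF) / (n_HF/√M_HF + n_F₂/√M_F₂)
= (0.317/√20.01) / (0.317/√20.01 + 1.19/√38.00) = 0.07087/(0.07087 + 0.1930) = 0.269.

0.269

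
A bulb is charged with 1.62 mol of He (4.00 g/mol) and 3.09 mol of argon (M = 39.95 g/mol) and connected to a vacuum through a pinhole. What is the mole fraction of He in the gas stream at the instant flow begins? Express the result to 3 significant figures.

0.624

Rate_i ∝ x_i/√M_i (Graham's law weighted by mole fraction), so the effusate composition follows n_i/√M_i.
Mole fraction of He in the effusate = (n_He/√M_He) / (n_He/√M_He + n_Ar/√M_Ar)
= (1.62/√4.00) / (1.62/√4.00 + 3.09/√39.95) = 0.8100/(0.8100 + 0.4889) = 0.624.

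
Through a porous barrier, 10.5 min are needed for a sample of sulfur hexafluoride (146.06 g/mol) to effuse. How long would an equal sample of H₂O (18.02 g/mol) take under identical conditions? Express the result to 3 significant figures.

3.69 min

From Graham's law, t_H₂O/t_SF₆ = √(M_H₂O/M_SF₆) = √(18.02/146.06) = √0.1234 = 0.3512.
So the time for H₂O is 10.5 × 0.3512 = 3.69 min.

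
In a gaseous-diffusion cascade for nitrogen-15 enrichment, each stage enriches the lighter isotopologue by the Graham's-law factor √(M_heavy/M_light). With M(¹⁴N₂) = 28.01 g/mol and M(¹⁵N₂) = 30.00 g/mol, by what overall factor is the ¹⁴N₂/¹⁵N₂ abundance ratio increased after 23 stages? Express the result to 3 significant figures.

2.20

Overall factor = α^23 with α = √(30.00/28.01), i.e. (30.00/28.01)^(23/2).
= 1.07105^(23/2) = 2.20.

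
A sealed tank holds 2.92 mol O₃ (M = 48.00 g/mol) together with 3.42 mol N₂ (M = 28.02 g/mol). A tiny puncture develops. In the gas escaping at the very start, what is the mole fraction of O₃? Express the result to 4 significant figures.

The effusion rate of species i is ∝ p_i/√M_i ∝ n_i/√M_i.
x_O₃(eff) = (n_O₃/√M_O₃) / (n_O₃/√M_O₃ + n_N₂/√M_N₂)
= (2.92/√48.00) / (2.92/√48.00 + 3.42/√28.02) = 0.4215/(0.4215 + 0.6461) = 0.3948.

0.3948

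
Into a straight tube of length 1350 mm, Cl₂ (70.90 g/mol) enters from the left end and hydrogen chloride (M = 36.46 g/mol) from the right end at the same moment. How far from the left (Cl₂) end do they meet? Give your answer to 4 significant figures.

Graham's law gives d_Cl₂/d_HCl = rate_Cl₂/rate_HCl = √(M_HCl/M_Cl₂) = √(36.46/70.90) = 0.7171.
With d_Cl₂ + d_HCl = 1350 mm, d_HCl = 1350/(1 + 0.7171) = 786.2 mm.
d_Cl₂ = 1350 − 786.2 = 563.8 mm.

563.8 mm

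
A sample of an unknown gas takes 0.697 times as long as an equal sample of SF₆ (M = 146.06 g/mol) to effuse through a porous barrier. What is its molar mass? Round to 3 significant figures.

From Graham's law, t_X/t_SF₆ = √(M_X/M_SF₆).
0.697 = √(M_X/146.06)
M_X = 146.06 × 0.697² = 146.06 × 0.4858 = 71.0 g/mol

71.0 g/mol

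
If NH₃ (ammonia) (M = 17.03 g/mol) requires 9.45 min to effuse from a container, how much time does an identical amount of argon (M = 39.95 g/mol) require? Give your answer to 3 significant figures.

14.5 min

From Graham's law, t_Ar/t_NH₃ = √(M_Ar/M_NH₃) = √(39.95/17.03) = √2.346 = 1.532.
So the time for Ar is 9.45 × 1.532 = 14.5 min.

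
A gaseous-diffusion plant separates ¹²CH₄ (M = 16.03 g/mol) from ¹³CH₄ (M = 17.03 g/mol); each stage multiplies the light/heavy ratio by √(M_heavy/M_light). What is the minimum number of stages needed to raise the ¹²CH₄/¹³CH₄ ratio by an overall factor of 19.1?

98

Single-stage factor α = √(17.03/16.03), so ln α = ½ ln(1.06238) = 0.03026.
Need α^N ≥ 19.1 ⇒ N ≥ ln(19.1) / ln α = 2.950 / 0.03026 = 97.49.
Minimum whole number of stages: N = 98.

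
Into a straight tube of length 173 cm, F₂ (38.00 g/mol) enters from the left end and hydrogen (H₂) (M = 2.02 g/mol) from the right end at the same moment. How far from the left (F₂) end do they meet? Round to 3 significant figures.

32.4 cm

Graham's law gives d_F₂/d_H₂ = rate_F₂/rate_H₂ = √(M_H₂/M_F₂) = √(2.02/38.00) = 0.2306.
With d_F₂ + d_H₂ = 173 cm, d_H₂ = 173/(1 + 0.2306) = 140.6 cm.
d_F₂ = 173 − 140.6 = 32.4 cm.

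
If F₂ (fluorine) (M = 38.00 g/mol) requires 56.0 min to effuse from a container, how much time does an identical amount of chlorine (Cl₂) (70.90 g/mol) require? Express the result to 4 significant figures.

76.49 min

Graham's law gives t_Cl₂/t_F₂ = √(M_Cl₂/M_F₂) = √(70.90/38.00) = √1.866 = 1.366.
So the time for Cl₂ is 56.0 × 1.366 = 76.49 min.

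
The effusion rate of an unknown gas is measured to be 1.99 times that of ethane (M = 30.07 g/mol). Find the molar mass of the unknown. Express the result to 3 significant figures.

7.59 g/mol

Since effusion rate ∝ 1/√M, rate_X/rate_C₂H₆ = √(M_C₂H₆/M_X).
1.99 = √(30.07/M_X)
M_X = 30.07 / 1.99² = 30.07 / 3.960 = 7.59 g/mol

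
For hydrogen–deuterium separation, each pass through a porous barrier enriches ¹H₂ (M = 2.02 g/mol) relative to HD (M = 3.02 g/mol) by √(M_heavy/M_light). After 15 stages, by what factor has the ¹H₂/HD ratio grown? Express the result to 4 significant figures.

20.41

After 15 stages the ratio has grown by (√(3.02/2.02))^15 = (3.02/2.02)^(15/2).
= 1.49505^(15/2) = 20.41.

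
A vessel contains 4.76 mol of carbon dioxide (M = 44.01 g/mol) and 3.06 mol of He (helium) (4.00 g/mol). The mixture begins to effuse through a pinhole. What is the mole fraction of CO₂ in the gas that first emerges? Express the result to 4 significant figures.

0.3192

Rate_i ∝ x_i/√M_i (Graham's law weighted by mole fraction), so the effusate composition follows n_i/√M_i.
x_CO₂(eff) = (n_CO₂/√M_CO₂) / (n_CO₂/√M_CO₂ + n_He/√M_He)
= (4.76/√44.01) / (4.76/√44.01 + 3.06/√4.00) = 0.7175/(0.7175 + 1.530) = 0.3192.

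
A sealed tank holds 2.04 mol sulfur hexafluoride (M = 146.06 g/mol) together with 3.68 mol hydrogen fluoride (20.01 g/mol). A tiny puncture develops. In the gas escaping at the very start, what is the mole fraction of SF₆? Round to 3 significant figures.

0.170

Effusion rate of each component ∝ n_i/√M_i (partial pressure × 1/√M).
Mole fraction of SF₆ in the effusate = (n_SF₆/√M_SF₆) / (n_SF₆/√M_SF₆ + n_HF/√M_HF)
= (2.04/√146.06) / (2.04/√146.06 + 3.68/√20.01) = 0.1688/(0.1688 + 0.8227) = 0.170.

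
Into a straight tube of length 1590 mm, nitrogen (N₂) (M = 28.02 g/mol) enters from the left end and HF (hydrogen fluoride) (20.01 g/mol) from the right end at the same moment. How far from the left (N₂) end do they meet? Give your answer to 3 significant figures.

Graham's law gives d_N₂/d_HF = rate_N₂/rate_HF = √(M_HF/M_N₂) = √(20.01/28.02) = 0.8451.
With d_N₂ + d_HF = 1590 mm, d_HF = 1590/(1 + 0.8451) = 861.8 mm.
d_N₂ = 1590 − 861.8 = 728 mm.

728 mm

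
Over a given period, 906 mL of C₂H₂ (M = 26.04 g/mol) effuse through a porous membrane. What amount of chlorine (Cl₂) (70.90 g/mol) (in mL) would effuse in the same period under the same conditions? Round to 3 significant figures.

By Graham's law, rate_Cl₂/rate_C₂H₂ = √(M_C₂H₂/M_Cl₂) = √(26.04/70.90) = √0.3673 = 0.6060.
So the volume for Cl₂ is 906 × 0.6060 = 549 mL.

549 mL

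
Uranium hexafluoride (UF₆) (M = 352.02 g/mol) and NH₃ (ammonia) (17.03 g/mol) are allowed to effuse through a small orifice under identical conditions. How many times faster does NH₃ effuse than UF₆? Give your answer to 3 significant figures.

4.55

Graham's law gives rate_NH₃/rate_UF₆ = √(M_UF₆/M_NH₃) = √(352.02/17.03) = √20.67 = 4.55.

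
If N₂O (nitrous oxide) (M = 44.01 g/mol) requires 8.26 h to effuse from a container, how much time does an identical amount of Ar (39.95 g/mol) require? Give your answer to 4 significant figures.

7.870 h

Since effusion rate ∝ 1/√M, t_Ar/t_N₂O = √(M_Ar/M_N₂O) = √(39.95/44.01) = √0.9077 = 0.9528.
So the time for Ar is 8.26 × 0.9528 = 7.870 h.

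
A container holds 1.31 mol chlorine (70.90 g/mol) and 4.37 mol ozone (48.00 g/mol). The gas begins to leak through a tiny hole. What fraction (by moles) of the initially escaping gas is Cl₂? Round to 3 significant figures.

0.198

The effusion rate of species i is ∝ p_i/√M_i ∝ n_i/√M_i.
Mole fraction of Cl₂ in the effusate = (n_Cl₂/√M_Cl₂) / (n_Cl₂/√M_Cl₂ + n_O₃/√M_O₃)
= (1.31/√70.90) / (1.31/√70.90 + 4.37/√48.00) = 0.1556/(0.1556 + 0.6308) = 0.198.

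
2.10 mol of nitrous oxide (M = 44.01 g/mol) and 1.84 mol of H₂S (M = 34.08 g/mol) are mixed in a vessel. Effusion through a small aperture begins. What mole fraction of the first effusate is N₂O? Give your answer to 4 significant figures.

0.5011

The effusion rate of species i is ∝ p_i/√M_i ∝ n_i/√M_i.
So x_N₂O in the escaping gas = (n_N₂O/√M_N₂O) / Σ(n_i/√M_i)
= (2.10/√44.01) / (2.10/√44.01 + 1.84/√34.08) = 0.3166/(0.3166 + 0.3152) = 0.5011.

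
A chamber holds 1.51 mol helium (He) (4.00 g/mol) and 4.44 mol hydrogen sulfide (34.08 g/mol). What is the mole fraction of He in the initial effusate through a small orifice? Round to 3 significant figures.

0.498

The effusion rate of species i is ∝ p_i/√M_i ∝ n_i/√M_i.
Mole fraction of He in the effusate = (n_He/√M_He) / (n_He/√M_He + n_H₂S/√M_H₂S)
= (1.51/√4.00) / (1.51/√4.00 + 4.44/√34.08) = 0.7550/(0.7550 + 0.7606) = 0.498.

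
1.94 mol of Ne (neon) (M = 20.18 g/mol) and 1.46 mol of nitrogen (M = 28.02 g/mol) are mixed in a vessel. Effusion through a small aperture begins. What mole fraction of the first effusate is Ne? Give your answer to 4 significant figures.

Each component's effusion rate ∝ (its partial pressure)·(1/√M) ∝ n_i/√M_i.
x_Ne(eff) = (n_Ne/√M_Ne) / (n_Ne/√M_Ne + n_N₂/√M_N₂)
= (1.94/√20.18) / (1.94/√20.18 + 1.46/√28.02) = 0.4319/(0.4319 + 0.2758) = 0.6103.

0.6103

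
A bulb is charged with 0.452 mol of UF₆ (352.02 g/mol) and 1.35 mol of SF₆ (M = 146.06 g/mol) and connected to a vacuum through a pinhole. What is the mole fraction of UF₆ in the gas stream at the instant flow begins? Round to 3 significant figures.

0.177

The effusion rate of species i is ∝ p_i/√M_i ∝ n_i/√M_i.
So x_UF₆ in the escaping gas = (n_UF₆/√M_UF₆) / Σ(n_i/√M_i)
= (0.452/√352.02) / (0.452/√352.02 + 1.35/√146.06) = 0.02409/(0.02409 + 0.1117) = 0.177.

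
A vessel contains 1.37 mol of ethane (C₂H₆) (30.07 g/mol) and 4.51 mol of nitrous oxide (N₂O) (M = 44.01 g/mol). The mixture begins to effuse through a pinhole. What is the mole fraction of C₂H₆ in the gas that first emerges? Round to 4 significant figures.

Each component's effusion rate ∝ (its partial pressure)·(1/√M) ∝ n_i/√M_i.
x_C₂H₆(eff) = (n_C₂H₆/√M_C₂H₆) / (n_C₂H₆/√M_C₂H₆ + n_N₂O/√M_N₂O)
= (1.37/√30.07) / (1.37/√30.07 + 4.51/√44.01) = 0.2498/(0.2498 + 0.6798) = 0.2687.

0.2687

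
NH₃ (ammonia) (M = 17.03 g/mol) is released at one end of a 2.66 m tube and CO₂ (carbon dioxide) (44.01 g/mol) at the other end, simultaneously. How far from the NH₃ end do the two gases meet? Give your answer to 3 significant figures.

The fronts meet when d_NH₃ + d_CO₂ = L with d_NH₃/d_CO₂ = √(M_CO₂/M_NH₃) (Graham's law). Here √(M_CO₂/M_NH₃) = √(44.01/17.03) = 1.608.
With d_NH₃ + d_CO₂ = 2.66 m, d_CO₂ = 2.66/(1 + 1.608) = 1.020 m.
d_NH₃ = 2.66 − 1.020 = 1.64 m.

1.64 m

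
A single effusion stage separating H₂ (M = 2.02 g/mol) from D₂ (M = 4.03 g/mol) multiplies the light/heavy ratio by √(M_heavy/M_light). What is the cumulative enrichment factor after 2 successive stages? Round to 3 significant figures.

2.00

After 2 stages the ratio has grown by (√(4.03/2.02))^2 = (4.03/2.02)^(2/2).
= 1.99505^1 = 2.00.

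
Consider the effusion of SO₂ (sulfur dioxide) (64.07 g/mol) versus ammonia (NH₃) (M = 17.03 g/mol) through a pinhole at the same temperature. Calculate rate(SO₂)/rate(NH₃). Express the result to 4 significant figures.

Using Graham's law: rate_SO₂/rate_NH₃ = √(M_NH₃/M_SO₂) = √(17.03/64.07) = √0.2658 = 0.5156.

0.5156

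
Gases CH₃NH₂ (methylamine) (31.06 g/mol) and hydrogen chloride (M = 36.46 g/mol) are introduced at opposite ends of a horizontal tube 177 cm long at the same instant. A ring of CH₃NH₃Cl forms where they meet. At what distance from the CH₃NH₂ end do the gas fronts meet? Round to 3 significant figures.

In equal time, each gas travels a distance ∝ its rate ∝ 1/√M, so d_CH₃NH₂/d_HCl = √(M_HCl/M_CH₃NH₂) = √(36.46/31.06) = 1.083.
With d_CH₃NH₂ + d_HCl = 177 cm, d_HCl = 177/(1 + 1.083) = 84.96 cm.
d_CH₃NH₂ = 177 − 84.96 = 92.0 cm.

92.0 cm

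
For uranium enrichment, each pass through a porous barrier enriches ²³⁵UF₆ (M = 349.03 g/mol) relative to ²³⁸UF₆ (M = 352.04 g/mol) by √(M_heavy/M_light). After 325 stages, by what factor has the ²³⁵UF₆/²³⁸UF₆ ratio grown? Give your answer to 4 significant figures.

The single-stage factor is √(M_heavy/M_light), so 325 stages give [√(352.04/349.03)]^325 = (352.04/349.03)^(325/2).
= 1.00862^(325/2) = 4.036.

4.036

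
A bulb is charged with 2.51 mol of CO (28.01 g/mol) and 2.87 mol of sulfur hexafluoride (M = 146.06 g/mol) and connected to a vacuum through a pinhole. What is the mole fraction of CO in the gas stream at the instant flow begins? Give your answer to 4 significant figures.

0.6663

The effusion rate of species i is ∝ p_i/√M_i ∝ n_i/√M_i.
Mole fraction of CO in the effusate = (n_CO/√M_CO) / (n_CO/√M_CO + n_SF₆/√M_SF₆)
= (2.51/√28.01) / (2.51/√28.01 + 2.87/√146.06) = 0.4743/(0.4743 + 0.2375) = 0.6663.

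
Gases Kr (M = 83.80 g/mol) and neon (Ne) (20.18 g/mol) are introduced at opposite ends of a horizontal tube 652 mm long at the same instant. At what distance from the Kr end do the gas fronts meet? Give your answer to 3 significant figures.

215 mm

Distances travelled in equal time are proportional to diffusion rates, so d_Kr/d_Ne = √(M_Ne/M_Kr) = √(20.18/83.80) = 0.4907.
With d_Kr + d_Ne = 652 mm, d_Ne = 652/(1 + 0.4907) = 437.4 mm.
d_Kr = 652 − 437.4 = 215 mm.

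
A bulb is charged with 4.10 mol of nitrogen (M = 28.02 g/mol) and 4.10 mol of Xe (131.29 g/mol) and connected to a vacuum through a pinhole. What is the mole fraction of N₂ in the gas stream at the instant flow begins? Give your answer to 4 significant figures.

Each component's effusion rate ∝ (its partial pressure)·(1/√M) ∝ n_i/√M_i.
So x_N₂ in the escaping gas = (n_N₂/√M_N₂) / Σ(n_i/√M_i)
= (4.10/√28.02) / (4.10/√28.02 + 4.10/√131.29) = 0.7746/(0.7746 + 0.3578) = 0.6840.

0.6840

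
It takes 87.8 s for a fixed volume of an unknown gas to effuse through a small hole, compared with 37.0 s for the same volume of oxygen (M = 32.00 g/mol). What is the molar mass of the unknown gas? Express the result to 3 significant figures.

180 g/mol

Graham's law gives t_X/t_O₂ = √(M_X/M_O₂).
87.8/37.0 = 2.373 = √(M_X/32.00)
M_X = 32.00 × 2.373² = 32.00 × 5.631 = 180 g/mol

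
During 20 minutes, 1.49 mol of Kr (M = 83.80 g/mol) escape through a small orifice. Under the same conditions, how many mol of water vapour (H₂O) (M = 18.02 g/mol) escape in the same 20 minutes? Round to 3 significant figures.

3.21 mol

By Graham's law, rate_H₂O/rate_Kr = √(M_Kr/M_H₂O) = √(83.80/18.02) = √4.650 = 2.156.
So the amount for H₂O is 1.49 × 2.156 = 3.21 mol.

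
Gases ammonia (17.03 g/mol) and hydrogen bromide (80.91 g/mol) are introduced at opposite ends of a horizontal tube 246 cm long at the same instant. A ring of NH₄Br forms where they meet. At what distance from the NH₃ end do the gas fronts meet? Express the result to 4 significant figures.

168.6 cm

Distances travelled in equal time are proportional to diffusion rates, so d_NH₃/d_HBr = √(M_HBr/M_NH₃) = √(80.91/17.03) = 2.180.
With d_NH₃ + d_HBr = 246 cm, d_HBr = 246/(1 + 2.180) = 77.37 cm.
d_NH₃ = 246 − 77.37 = 168.6 cm.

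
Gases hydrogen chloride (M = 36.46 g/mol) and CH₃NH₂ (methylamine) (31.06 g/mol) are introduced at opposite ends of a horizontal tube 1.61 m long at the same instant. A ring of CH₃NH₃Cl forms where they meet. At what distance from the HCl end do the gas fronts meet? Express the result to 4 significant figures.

The fronts meet when d_HCl + d_CH₃NH₂ = L with d_HCl/d_CH₃NH₂ = √(M_CH₃NH₂/M_HCl) (Graham's law). Here √(M_CH₃NH₂/M_HCl) = √(31.06/36.46) = 0.9230.
With d_HCl + d_CH₃NH₂ = 1.61 m, d_CH₃NH₂ = 1.61/(1 + 0.9230) = 0.8372 m.
d_HCl = 1.61 − 0.8372 = 0.7728 m.

0.7728 m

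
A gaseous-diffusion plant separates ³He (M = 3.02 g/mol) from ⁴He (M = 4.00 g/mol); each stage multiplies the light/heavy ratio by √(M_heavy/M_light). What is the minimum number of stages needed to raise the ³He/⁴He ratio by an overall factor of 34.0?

26

With α = √(4.00/3.02) per stage, ln α = ½ ln(1.32450) = 0.1405.
Need α^N ≥ 34.0 ⇒ N ≥ ln(34.0) / ln α = 3.526 / 0.1405 = 25.10.
Minimum whole number of stages: N = 26.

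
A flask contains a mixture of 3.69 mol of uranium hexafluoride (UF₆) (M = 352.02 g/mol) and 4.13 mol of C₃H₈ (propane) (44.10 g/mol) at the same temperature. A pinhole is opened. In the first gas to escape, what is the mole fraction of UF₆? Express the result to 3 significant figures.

Effusion rate of each component ∝ n_i/√M_i (partial pressure × 1/√M).
Mole fraction of UF₆ in the effusate = (n_UF₆/√M_UF₆) / (n_UF₆/√M_UF₆ + n_C₃H₈/√M_C₃H₈)
= (3.69/√352.02) / (3.69/√352.02 + 4.13/√44.10) = 0.1967/(0.1967 + 0.6219) = 0.240.

0.240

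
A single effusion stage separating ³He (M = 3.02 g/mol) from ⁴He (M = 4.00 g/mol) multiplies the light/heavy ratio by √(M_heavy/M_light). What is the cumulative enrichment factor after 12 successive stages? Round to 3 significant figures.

5.40

Each stage multiplies the ratio by α = √(4.00/3.02), so after 12 stages the overall factor is α^12 = (4.00/3.02)^(12/2).
= 1.32450^6 = 5.40.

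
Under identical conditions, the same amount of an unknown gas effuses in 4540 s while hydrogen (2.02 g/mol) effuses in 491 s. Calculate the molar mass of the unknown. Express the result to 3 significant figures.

173 g/mol

Graham's law gives t_X/t_H₂ = √(M_X/M_H₂).
4540/491 = 9.246 = √(M_X/2.02)
M_X = 2.02 × 9.246² = 2.02 × 85.50 = 173 g/mol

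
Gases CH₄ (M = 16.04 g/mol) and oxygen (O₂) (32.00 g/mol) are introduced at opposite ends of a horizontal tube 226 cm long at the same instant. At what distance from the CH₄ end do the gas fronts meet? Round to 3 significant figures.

Distances travelled in equal time are proportional to diffusion rates, so d_CH₄/d_O₂ = √(M_O₂/M_CH₄) = √(32.00/16.04) = 1.412.
With d_CH₄ + d_O₂ = 226 cm, d_O₂ = 226/(1 + 1.412) = 93.68 cm.
d_CH₄ = 226 − 93.68 = 132 cm.

132 cm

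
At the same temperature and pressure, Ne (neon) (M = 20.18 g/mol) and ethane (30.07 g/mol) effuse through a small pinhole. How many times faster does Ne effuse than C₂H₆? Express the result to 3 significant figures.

Using Graham's law: rate_Ne/rate_C₂H₆ = √(M_C₂H₆/M_Ne) = √(30.07/20.18) = √1.490 = 1.22.

1.22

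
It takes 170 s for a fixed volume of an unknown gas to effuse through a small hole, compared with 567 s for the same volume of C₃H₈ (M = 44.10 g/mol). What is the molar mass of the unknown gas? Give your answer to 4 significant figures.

Using Graham's law: t_X/t_C₃H₈ = √(M_X/M_C₃H₈).
170/567 = 0.2998 = √(M_X/44.10)
M_X = 44.10 × 0.2998² = 44.10 × 0.08989 = 3.964 g/mol

3.964 g/mol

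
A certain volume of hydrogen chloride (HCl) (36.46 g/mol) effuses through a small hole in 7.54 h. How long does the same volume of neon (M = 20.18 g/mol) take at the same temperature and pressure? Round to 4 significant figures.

5.609 h

By Graham's law, t_Ne/t_HCl = √(M_Ne/M_HCl) = √(20.18/36.46) = √0.5535 = 0.7440.
So the time for Ne is 7.54 × 0.7440 = 5.609 h.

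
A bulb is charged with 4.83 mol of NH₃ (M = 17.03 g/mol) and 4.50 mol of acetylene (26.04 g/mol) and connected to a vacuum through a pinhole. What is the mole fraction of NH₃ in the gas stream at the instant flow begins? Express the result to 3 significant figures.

The effusion rate of species i is ∝ p_i/√M_i ∝ n_i/√M_i.
x_NH₃(eff) = (n_NH₃/√M_NH₃) / (n_NH₃/√M_NH₃ + n_C₂H₂/√M_C₂H₂)
= (4.83/√17.03) / (4.83/√17.03 + 4.50/√26.04) = 1.170/(1.170 + 0.8818) = 0.570.

0.570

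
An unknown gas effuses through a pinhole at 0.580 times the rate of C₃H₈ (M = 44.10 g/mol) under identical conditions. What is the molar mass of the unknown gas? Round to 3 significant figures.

131 g/mol

Graham's law gives rate_X/rate_C₃H₈ = √(M_C₃H₈/M_X).
0.580 = √(44.10/M_X)
M_X = 44.10 / 0.580² = 44.10 / 0.3364 = 131 g/mol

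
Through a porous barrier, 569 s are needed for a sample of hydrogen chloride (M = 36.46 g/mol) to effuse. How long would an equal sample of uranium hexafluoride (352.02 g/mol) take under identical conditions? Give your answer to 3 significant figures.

1770 s

By Graham's law, t_UF₆/t_HCl = √(M_UF₆/M_HCl) = √(352.02/36.46) = √9.655 = 3.107.
So the time for UF₆ is 569 × 3.107 = 1770 s.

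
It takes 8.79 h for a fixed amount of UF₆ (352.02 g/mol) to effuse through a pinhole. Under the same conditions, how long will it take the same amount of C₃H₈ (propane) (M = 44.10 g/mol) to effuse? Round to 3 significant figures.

Since effusion rate ∝ 1/√M, t_C₃H₈/t_UF₆ = √(M_C₃H₈/M_UF₆) = √(44.10/352.02) = √0.1253 = 0.3539.
So the time for C₃H₈ is 8.79 × 0.3539 = 3.11 h.

3.11 h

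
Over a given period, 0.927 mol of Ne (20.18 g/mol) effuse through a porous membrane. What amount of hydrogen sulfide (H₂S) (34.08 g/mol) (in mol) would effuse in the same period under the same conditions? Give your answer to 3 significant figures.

0.713 mol

Using Graham's law: rate_H₂S/rate_Ne = √(M_Ne/M_H₂S) = √(20.18/34.08) = √0.5921 = 0.7695.
So the amount for H₂S is 0.927 × 0.7695 = 0.713 mol.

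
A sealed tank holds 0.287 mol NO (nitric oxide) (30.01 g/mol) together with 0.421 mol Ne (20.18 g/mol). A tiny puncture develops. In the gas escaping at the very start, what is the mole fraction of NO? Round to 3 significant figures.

0.359

Each component's effusion rate ∝ (its partial pressure)·(1/√M) ∝ n_i/√M_i.
Mole fraction of NO in the effusate = (n_NO/√M_NO) / (n_NO/√M_NO + n_Ne/√M_Ne)
= (0.287/√30.01) / (0.287/√30.01 + 0.421/√20.18) = 0.05239/(0.05239 + 0.09372) = 0.359.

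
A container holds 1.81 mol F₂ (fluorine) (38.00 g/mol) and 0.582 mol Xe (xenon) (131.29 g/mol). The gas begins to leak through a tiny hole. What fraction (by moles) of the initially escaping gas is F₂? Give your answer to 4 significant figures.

The effusion rate of species i is ∝ p_i/√M_i ∝ n_i/√M_i.
So x_F₂ in the escaping gas = (n_F₂/√M_F₂) / Σ(n_i/√M_i)
= (1.81/√38.00) / (1.81/√38.00 + 0.582/√131.29) = 0.2936/(0.2936 + 0.05079) = 0.8525.

0.8525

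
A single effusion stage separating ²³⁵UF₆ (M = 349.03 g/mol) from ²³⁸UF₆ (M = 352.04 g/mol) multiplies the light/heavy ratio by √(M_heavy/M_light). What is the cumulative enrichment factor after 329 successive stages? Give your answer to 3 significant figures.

Overall factor = α^329 with α = √(352.04/349.03), i.e. (352.04/349.03)^(329/2).
= 1.00862^(329/2) = 4.11.

4.11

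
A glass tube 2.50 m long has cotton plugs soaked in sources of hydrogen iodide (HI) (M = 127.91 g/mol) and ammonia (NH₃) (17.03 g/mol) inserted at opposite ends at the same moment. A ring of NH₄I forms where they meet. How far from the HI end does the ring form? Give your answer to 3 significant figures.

0.668 m

Graham's law gives d_HI/d_NH₃ = rate_HI/rate_NH₃ = √(M_NH₃/M_HI) = √(17.03/127.91) = 0.3649.
With d_HI + d_NH₃ = 2.50 m, d_NH₃ = 2.50/(1 + 0.3649) = 1.832 m.
d_HI = 2.50 − 1.832 = 0.668 m.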